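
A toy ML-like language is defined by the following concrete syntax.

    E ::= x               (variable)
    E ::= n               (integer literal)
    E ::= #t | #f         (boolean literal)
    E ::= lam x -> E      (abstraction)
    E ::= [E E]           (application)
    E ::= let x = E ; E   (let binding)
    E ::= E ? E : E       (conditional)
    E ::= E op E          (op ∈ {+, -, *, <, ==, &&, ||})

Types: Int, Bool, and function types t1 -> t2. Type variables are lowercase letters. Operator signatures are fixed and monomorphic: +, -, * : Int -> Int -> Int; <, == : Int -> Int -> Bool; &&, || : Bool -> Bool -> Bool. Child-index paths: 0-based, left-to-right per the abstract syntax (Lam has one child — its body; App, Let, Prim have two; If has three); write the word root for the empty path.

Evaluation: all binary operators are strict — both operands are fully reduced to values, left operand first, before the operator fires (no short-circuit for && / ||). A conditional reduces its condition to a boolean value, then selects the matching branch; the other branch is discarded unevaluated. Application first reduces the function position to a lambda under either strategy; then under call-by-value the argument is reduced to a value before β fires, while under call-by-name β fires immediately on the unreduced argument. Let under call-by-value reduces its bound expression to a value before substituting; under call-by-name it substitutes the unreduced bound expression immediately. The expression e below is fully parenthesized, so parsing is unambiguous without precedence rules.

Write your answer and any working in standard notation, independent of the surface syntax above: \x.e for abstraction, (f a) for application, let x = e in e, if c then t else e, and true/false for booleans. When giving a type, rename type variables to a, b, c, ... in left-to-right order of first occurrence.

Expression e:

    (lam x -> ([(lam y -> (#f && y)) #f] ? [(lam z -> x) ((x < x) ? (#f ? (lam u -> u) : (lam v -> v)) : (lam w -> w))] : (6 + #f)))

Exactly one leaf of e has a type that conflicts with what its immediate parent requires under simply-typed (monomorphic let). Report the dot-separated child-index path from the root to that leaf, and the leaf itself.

Answer: 0.2.1 : false

Derivation:
  unify Bool ~ Bool
y : b
  unify b ~ Bool
\y._ : Bool -> Bool
  unify Bool -> Bool ~ Bool -> c
  unify Bool ~ Bool
  unify Bool ~ c
_ _ : Bool
  unify Bool ~ Bool
x : a
\z._ : d -> a
x : a
  unify a ~ Int
x : Int
  unify Int ~ Int
  unify Bool ~ Bool
  unify Bool ~ Bool
u : e
\u._ : e -> e
v : f
\v._ : f -> f
  unify e -> e ~ f -> f
  unify e ~ f
  unify f ~ f
w : g
\w._ : g -> g
  unify f -> f ~ g -> g
  unify f ~ g
  unify g ~ g
  unify d -> Int ~ (g -> g) -> h
  unify d ~ g -> g
  unify Int ~ h
_ _ : Int
  unify Int ~ Int
  unify Bool ~ Int
  FAIL: mismatch Bool ~ Int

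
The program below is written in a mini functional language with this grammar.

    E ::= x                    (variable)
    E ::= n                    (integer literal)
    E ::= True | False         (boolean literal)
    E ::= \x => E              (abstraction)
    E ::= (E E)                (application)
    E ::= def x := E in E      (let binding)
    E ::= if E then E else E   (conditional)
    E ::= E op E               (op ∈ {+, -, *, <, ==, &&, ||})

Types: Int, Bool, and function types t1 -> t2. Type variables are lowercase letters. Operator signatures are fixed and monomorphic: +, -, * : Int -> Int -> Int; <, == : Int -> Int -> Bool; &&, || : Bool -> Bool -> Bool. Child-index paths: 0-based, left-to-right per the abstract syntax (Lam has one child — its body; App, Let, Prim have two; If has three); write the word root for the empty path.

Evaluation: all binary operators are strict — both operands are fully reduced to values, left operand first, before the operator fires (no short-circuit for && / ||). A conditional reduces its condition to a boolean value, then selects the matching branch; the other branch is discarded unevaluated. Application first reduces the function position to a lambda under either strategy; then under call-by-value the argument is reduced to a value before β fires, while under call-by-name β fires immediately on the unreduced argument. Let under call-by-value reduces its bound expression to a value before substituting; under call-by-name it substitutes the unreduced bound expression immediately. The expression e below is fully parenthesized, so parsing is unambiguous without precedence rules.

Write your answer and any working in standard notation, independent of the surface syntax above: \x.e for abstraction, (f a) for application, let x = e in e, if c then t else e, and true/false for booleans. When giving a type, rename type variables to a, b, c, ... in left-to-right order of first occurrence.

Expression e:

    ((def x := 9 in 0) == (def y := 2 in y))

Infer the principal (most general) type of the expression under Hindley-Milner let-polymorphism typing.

Answer: Bool

Derivation:
let x : Int
  unify Int ~ Int
let y : Int
y : Int
  unify Int ~ Int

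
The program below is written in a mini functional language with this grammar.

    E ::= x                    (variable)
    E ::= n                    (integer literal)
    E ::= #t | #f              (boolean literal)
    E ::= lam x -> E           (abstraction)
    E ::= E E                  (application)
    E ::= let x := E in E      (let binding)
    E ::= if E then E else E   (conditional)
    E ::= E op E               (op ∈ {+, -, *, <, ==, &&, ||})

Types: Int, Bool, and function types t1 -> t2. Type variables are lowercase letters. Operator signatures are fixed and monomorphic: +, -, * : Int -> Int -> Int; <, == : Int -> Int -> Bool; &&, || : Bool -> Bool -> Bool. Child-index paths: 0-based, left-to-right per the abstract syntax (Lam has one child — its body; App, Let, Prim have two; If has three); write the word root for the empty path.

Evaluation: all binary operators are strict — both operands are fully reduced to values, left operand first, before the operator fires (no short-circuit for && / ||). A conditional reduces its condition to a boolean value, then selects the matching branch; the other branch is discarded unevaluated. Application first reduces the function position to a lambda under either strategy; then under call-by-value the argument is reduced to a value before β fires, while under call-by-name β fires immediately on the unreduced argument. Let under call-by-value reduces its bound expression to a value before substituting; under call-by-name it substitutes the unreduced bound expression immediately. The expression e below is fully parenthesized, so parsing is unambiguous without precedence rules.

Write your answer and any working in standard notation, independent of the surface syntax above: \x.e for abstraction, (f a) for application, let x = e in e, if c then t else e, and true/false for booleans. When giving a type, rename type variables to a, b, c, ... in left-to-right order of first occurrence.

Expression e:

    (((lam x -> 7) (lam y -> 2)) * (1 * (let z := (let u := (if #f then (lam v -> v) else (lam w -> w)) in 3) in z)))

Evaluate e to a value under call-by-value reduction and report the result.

Derivation:
step 0: (((\x.7) (\y.2)) * (1 * (let z = (let u = (if false then (\v.v) else (\w.w)) in 3) in z)))
step 1: [beta@0] (7 * (1 * (let z = (let u = (if false then (\v.v) else (\w.w)) in 3) in z)))
step 2: [if@1.1.0.0] (7 * (1 * (let z = (let u = (\w.w) in 3) in z)))
step 3: [let@1.1.0] (7 * (1 * (let z = 3 in z)))
step 4: [let@1.1] (7 * (1 * 3))
step 5: [delta@1] (7 * 3)
step 6: [delta@root] 21

Answer: 21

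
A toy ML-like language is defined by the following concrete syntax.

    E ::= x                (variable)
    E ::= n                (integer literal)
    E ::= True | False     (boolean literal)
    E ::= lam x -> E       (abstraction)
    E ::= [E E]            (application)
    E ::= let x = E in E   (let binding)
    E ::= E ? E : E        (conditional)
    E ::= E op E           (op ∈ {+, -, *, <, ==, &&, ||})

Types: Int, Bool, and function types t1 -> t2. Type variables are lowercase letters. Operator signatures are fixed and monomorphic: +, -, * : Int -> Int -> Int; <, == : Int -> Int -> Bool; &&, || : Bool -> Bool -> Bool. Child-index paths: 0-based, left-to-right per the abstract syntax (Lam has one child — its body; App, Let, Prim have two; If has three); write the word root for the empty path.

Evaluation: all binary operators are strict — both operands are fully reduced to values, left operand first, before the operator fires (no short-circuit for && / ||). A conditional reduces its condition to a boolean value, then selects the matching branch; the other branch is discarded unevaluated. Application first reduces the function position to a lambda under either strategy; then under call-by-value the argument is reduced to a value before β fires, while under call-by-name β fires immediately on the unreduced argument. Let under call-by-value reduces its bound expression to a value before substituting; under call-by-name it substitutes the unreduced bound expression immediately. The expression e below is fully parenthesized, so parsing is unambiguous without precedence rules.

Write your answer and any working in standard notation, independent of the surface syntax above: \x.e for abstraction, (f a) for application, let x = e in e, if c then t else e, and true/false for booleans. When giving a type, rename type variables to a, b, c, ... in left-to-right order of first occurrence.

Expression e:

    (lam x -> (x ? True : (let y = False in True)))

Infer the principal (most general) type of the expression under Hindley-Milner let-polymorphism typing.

Trace:
x : a
  unify a ~ Bool
let y : Bool
  unify Bool ~ Bool
\x._ : Bool -> Bool

Answer: Bool -> Bool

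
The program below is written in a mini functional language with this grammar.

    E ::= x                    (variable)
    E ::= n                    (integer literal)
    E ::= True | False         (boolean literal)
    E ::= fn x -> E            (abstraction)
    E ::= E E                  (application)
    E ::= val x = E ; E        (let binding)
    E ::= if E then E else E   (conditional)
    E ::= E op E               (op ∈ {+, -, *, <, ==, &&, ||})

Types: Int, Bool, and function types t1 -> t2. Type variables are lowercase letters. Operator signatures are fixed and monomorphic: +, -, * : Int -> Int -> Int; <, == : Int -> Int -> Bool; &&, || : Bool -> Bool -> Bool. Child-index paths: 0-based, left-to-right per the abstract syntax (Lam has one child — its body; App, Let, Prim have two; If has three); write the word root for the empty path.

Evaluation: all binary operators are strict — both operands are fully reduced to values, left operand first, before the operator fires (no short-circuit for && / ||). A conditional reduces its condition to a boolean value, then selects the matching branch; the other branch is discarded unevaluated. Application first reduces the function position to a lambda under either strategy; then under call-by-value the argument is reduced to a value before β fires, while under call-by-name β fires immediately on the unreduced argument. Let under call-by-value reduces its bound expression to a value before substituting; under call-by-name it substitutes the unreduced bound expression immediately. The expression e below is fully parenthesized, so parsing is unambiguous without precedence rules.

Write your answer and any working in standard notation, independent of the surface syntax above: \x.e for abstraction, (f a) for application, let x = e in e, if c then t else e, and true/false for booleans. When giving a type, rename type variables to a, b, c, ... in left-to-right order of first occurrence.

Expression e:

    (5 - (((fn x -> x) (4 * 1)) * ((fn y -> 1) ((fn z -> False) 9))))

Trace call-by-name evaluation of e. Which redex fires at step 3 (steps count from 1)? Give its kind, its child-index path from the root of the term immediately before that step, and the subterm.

Working:
step 0: (5 - (((\x.x) (4 * 1)) * ((\y.1) ((\z.false) 9))))
step 1: [beta@1.0] (5 - ((4 * 1) * ((\y.1) ((\z.false) 9))))
step 2: [delta@1.0] (5 - (4 * ((\y.1) ((\z.false) 9))))
step 3: [beta@1.1] (5 - (4 * 1))

Answer: beta at 1.1 : ((\y.1) ((\z.false) 9))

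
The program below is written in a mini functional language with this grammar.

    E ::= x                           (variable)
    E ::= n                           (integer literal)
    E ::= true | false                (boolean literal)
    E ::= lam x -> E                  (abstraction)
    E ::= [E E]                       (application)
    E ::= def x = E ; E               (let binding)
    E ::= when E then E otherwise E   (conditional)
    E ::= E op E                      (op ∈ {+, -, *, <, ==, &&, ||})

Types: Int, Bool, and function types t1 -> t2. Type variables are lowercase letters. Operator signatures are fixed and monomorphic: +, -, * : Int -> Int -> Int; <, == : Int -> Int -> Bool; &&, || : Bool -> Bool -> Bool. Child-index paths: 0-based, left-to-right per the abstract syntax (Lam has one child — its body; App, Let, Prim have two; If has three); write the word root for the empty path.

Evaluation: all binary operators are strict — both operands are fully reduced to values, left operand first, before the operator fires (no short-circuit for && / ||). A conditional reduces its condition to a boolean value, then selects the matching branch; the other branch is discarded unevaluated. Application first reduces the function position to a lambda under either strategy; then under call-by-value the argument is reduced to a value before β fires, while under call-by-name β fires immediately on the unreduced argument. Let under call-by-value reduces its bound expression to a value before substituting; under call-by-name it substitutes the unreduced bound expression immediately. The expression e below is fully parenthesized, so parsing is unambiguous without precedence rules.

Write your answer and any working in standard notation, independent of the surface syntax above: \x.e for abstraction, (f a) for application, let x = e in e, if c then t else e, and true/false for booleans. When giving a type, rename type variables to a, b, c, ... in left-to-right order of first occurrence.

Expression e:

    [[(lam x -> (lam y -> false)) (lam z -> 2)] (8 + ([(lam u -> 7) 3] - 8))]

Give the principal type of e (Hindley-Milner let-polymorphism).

Working:
\y._ : b -> Bool
\x._ : a -> b -> Bool
\z._ : c -> Int
  unify a -> b -> Bool ~ (c -> Int) -> d
  unify a ~ c -> Int
  unify b -> Bool ~ d
_ _ : b -> Bool
  unify Int ~ Int
\u._ : e -> Int
  unify e -> Int ~ Int -> f
  unify e ~ Int
  unify Int ~ f
_ _ : Int
  unify Int ~ Int
  unify Int ~ Int
  unify Int ~ Int
  unify b -> Bool ~ Int -> g
  unify b ~ Int
  unify Bool ~ g
_ _ : Bool

Answer: Bool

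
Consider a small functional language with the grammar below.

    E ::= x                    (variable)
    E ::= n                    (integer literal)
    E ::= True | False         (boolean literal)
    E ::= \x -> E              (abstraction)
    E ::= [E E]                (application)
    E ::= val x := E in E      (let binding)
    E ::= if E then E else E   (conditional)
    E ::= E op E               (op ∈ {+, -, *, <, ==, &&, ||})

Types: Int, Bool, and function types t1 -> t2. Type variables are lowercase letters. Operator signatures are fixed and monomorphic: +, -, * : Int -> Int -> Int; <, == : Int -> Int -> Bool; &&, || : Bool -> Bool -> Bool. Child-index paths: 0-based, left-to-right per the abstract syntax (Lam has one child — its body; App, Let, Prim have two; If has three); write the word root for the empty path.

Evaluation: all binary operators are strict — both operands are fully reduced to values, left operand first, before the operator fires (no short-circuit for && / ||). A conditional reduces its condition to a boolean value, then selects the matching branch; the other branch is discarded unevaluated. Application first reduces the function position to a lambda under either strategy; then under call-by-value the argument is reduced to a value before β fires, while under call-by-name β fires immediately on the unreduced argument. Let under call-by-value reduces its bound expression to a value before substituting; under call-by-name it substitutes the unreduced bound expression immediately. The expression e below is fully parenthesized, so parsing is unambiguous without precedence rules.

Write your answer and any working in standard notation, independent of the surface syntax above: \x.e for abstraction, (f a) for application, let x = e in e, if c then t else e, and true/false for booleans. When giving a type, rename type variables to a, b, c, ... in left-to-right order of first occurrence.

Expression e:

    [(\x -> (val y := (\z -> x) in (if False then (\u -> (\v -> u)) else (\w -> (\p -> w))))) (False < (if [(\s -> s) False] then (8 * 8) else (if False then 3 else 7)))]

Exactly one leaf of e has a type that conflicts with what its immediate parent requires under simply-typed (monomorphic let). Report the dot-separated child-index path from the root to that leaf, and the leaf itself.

Trace:
x : a
\z._ : b -> a
let y : b -> a
  unify Bool ~ Bool
u : c
\v._ : d -> c
\u._ : c -> d -> c
w : e
\p._ : f -> e
\w._ : e -> f -> e
  unify c -> d -> c ~ e -> f -> e
  unify c ~ e
  unify d -> e ~ f -> e
  unify d ~ f
  unify e ~ e
\x._ : a -> e -> f -> e
  unify Bool ~ Int
  FAIL: mismatch Bool ~ Int

Answer: 1.0 : false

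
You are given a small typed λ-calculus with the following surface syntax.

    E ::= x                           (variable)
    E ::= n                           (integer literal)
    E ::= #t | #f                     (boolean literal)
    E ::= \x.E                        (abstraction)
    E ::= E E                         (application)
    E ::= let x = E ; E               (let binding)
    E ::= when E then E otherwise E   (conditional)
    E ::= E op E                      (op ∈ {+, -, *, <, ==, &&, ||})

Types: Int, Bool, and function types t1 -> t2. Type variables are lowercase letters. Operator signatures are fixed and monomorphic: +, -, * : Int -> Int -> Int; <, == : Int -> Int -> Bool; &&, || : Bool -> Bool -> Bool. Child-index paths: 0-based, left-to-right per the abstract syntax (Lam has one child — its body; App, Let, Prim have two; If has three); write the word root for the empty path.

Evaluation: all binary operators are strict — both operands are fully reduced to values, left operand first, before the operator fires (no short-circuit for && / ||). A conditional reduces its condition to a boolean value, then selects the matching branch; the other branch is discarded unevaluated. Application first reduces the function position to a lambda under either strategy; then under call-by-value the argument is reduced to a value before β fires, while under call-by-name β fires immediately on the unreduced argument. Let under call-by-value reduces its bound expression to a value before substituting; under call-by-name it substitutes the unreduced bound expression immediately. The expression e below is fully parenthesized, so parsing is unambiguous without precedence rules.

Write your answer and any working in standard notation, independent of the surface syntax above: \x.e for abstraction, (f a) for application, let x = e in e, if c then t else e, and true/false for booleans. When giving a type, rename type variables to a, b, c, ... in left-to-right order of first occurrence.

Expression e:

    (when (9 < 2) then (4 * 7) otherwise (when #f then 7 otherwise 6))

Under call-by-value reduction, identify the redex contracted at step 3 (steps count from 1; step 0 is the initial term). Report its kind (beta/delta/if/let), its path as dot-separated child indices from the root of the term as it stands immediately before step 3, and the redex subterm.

Answer: if at root : (if false then 7 else 6)

Trace:
step 0: (if (9 < 2) then (4 * 7) else (if false then 7 else 6))
step 1: [delta@0] (if false then (4 * 7) else (if false then 7 else 6))
step 2: [if@root] (if false then 7 else 6)
step 3: [if@root] 6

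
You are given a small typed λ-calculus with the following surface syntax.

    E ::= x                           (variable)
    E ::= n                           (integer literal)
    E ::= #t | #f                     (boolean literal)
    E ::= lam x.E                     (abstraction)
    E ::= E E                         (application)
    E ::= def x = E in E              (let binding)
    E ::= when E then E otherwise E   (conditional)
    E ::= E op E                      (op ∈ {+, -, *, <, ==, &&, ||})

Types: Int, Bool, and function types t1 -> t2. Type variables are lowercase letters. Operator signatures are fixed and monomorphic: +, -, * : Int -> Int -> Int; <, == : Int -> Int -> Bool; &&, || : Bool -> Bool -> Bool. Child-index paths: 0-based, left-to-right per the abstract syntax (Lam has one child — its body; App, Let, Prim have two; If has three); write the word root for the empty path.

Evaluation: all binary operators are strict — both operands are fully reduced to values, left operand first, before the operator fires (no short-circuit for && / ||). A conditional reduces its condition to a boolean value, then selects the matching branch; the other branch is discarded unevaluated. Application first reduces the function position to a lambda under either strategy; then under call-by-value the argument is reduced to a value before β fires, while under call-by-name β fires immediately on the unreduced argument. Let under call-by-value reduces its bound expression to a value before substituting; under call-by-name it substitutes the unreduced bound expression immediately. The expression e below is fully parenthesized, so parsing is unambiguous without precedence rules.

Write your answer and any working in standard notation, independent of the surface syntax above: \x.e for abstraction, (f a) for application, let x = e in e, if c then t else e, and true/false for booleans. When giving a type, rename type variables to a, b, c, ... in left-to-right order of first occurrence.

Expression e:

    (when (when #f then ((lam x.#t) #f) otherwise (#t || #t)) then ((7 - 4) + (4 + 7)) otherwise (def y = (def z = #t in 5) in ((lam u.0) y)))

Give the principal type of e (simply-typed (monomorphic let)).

Derivation:
  unify Bool ~ Bool
\x._ : a -> Bool
  unify a -> Bool ~ Bool -> b
  unify a ~ Bool
  unify Bool ~ b
_ _ : Bool
  unify Bool ~ Bool
  unify Bool ~ Bool
  unify Bool ~ Bool
  unify Bool ~ Bool
  unify Int ~ Int
  unify Int ~ Int
  unify Int ~ Int
  unify Int ~ Int
  unify Int ~ Int
  unify Int ~ Int
let z : Bool
let y : Int
\u._ : c -> Int
y : Int
  unify c -> Int ~ Int -> d
  unify c ~ Int
  unify Int ~ d
_ _ : Int
  unify Int ~ Int

Answer: Int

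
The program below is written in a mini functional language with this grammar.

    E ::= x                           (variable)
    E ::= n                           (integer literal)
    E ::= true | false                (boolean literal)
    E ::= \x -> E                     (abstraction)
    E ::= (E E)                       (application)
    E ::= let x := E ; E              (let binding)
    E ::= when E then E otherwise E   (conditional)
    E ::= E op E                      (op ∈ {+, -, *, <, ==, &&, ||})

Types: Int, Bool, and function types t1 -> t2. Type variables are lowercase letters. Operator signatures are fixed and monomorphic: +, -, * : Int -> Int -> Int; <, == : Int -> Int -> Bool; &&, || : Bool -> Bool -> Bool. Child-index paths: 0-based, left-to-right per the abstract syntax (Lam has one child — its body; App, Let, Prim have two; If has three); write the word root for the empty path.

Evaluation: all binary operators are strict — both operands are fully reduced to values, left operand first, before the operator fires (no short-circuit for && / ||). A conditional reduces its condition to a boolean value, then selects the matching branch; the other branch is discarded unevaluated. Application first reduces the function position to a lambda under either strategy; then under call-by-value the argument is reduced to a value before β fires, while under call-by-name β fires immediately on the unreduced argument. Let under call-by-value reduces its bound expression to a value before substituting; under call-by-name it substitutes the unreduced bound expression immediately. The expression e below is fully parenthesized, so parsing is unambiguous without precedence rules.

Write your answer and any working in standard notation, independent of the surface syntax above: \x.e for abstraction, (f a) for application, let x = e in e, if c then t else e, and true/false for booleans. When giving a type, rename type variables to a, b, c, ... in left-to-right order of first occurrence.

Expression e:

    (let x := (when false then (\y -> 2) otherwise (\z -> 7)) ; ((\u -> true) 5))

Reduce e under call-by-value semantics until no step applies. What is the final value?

Answer: true

Trace:
step 0: (let x = (if false then (\y.2) else (\z.7)) in ((\u.true) 5))
step 1: [if@0] (let x = (\z.7) in ((\u.true) 5))
step 2: [let@root] ((\u.true) 5)
step 3: [beta@root] true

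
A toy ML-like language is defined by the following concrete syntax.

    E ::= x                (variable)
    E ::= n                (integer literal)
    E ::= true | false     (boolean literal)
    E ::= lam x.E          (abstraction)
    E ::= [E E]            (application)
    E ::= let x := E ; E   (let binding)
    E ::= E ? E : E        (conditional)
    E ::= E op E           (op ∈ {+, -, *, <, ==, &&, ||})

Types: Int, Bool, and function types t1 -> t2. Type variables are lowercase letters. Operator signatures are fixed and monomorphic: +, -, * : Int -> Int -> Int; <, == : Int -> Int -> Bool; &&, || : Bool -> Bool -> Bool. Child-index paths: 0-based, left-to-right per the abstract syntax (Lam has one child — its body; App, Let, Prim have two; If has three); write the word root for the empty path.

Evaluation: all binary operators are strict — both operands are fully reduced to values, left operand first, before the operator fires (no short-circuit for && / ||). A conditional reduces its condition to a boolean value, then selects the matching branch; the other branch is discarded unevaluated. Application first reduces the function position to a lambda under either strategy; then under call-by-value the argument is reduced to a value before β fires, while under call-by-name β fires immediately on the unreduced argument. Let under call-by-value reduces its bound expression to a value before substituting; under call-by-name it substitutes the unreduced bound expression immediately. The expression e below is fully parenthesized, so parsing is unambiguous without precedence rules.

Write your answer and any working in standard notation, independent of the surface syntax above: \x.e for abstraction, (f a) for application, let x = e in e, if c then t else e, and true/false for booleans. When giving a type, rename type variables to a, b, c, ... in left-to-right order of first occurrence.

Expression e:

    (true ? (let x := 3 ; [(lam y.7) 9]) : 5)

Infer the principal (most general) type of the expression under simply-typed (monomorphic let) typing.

Answer: Int

Trace:
  unify Bool ~ Bool
let x : Int
\y._ : a -> Int
  unify a -> Int ~ Int -> b
  unify a ~ Int
  unify Int ~ b
_ _ : Int
  unify Int ~ Int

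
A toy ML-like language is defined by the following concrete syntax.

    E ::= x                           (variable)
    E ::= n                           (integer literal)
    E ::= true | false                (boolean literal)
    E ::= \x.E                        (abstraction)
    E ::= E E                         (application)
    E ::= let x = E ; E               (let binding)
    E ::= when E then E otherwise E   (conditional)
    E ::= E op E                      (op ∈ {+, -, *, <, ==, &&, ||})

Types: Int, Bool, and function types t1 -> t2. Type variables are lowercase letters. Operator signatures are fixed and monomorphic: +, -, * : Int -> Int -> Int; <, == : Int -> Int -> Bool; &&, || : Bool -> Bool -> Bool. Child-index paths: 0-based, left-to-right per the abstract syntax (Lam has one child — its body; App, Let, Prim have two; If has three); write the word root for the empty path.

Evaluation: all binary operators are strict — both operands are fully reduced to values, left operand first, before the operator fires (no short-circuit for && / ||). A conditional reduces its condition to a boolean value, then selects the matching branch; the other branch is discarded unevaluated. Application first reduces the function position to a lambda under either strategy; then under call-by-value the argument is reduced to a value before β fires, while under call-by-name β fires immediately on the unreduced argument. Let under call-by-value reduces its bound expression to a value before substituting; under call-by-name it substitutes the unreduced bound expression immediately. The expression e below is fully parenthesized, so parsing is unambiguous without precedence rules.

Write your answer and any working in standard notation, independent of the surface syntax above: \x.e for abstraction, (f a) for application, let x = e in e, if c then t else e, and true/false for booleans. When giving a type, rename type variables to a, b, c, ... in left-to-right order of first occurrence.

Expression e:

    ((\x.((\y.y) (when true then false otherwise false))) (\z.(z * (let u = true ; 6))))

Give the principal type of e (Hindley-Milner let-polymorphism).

Trace:
y : b
\y._ : b -> b
  unify Bool ~ Bool
  unify Bool ~ Bool
  unify b -> b ~ Bool -> c
  unify b ~ Bool
  unify Bool ~ c
_ _ : Bool
\x._ : a -> Bool
z : d
  unify d ~ Int
let u : Bool
  unify Int ~ Int
\z._ : Int -> Int
  unify a -> Bool ~ (Int -> Int) -> e
  unify a ~ Int -> Int
  unify Bool ~ e
_ _ : Bool

Answer: Bool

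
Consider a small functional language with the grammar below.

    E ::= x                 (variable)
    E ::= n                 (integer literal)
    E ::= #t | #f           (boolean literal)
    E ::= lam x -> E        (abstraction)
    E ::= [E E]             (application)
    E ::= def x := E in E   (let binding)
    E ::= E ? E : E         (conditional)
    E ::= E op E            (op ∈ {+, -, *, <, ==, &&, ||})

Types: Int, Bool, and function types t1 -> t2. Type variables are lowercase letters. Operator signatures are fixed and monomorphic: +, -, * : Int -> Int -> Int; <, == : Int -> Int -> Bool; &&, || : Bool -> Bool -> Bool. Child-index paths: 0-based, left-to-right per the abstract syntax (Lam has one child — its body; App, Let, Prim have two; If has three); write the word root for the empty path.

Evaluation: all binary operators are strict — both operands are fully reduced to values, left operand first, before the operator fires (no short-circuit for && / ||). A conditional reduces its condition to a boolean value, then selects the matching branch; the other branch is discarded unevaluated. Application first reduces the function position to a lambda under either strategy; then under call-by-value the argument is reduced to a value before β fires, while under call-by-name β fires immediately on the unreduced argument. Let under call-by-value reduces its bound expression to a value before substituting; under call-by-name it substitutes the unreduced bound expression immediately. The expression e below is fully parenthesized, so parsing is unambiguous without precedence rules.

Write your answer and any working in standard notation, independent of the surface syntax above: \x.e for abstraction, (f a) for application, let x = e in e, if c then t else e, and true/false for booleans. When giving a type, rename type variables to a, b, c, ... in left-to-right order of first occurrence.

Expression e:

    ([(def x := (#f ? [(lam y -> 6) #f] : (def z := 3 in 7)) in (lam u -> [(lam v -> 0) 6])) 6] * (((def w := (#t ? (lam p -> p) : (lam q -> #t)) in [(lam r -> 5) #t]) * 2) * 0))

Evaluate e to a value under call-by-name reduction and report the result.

Trace:
step 0: (((let x = (if false then ((\y.6) false) else (let z = 3 in 7)) in (\u.((\v.0) 6))) 6) * (((let w = (if true then (\p.p) else (\q.true)) in ((\r.5) true)) * 2) * 0))
step 1: [let@0.0] (((\u.((\v.0) 6)) 6) * (((let w = (if true then (\p.p) else (\q.true)) in ((\r.5) true)) * 2) * 0))
step 2: [beta@0] (((\v.0) 6) * (((let w = (if true then (\p.p) else (\q.true)) in ((\r.5) true)) * 2) * 0))
step 3: [beta@0] (0 * (((let w = (if true then (\p.p) else (\q.true)) in ((\r.5) true)) * 2) * 0))
step 4: [let@1.0.0] (0 * ((((\r.5) true) * 2) * 0))
step 5: [beta@1.0.0] (0 * ((5 * 2) * 0))
step 6: [delta@1.0] (0 * (10 * 0))
step 7: [delta@1] (0 * 0)
step 8: [delta@root] 0

Answer: 0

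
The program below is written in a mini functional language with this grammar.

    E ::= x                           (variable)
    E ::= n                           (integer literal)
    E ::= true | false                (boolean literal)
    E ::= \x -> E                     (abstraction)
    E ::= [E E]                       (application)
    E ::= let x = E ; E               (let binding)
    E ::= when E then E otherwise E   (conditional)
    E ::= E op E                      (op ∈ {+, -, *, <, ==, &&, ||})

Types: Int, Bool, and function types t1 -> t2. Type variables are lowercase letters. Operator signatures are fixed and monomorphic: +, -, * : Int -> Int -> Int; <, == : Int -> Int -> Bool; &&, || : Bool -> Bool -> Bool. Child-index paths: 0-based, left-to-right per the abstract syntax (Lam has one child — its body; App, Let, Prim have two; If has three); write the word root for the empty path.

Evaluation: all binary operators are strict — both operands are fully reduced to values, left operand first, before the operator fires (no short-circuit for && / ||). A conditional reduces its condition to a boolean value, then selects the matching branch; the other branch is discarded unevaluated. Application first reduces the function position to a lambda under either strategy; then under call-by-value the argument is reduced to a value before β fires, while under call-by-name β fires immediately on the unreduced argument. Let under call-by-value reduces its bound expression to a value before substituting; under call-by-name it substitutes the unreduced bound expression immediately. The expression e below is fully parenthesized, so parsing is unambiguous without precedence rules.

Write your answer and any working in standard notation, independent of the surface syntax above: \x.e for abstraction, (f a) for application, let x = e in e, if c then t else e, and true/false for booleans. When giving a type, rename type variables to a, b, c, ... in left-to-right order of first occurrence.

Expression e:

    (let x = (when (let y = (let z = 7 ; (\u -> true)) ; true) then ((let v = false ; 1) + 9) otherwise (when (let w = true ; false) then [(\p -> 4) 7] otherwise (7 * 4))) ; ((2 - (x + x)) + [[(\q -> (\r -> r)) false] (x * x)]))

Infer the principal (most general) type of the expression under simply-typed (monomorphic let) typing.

Answer: Int

Trace:
let z : Int
\u._ : a -> Bool
let y : a -> Bool
  unify Bool ~ Bool
let v : Bool
  unify Int ~ Int
  unify Int ~ Int
let w : Bool
  unify Bool ~ Bool
\p._ : b -> Int
  unify b -> Int ~ Int -> c
  unify b ~ Int
  unify Int ~ c
_ _ : Int
  unify Int ~ Int
  unify Int ~ Int
  unify Int ~ Int
  unify Int ~ Int
let x : Int
  unify Int ~ Int
x : Int
  unify Int ~ Int
x : Int
  unify Int ~ Int
  unify Int ~ Int
  unify Int ~ Int
r : e
\r._ : e -> e
\q._ : d -> e -> e
  unify d -> e -> e ~ Bool -> f
  unify d ~ Bool
  unify e -> e ~ f
_ _ : e -> e
x : Int
  unify Int ~ Int
x : Int
  unify Int ~ Int
  unify e -> e ~ Int -> g
  unify e ~ Int
  unify Int ~ g
_ _ : Int
  unify Int ~ Int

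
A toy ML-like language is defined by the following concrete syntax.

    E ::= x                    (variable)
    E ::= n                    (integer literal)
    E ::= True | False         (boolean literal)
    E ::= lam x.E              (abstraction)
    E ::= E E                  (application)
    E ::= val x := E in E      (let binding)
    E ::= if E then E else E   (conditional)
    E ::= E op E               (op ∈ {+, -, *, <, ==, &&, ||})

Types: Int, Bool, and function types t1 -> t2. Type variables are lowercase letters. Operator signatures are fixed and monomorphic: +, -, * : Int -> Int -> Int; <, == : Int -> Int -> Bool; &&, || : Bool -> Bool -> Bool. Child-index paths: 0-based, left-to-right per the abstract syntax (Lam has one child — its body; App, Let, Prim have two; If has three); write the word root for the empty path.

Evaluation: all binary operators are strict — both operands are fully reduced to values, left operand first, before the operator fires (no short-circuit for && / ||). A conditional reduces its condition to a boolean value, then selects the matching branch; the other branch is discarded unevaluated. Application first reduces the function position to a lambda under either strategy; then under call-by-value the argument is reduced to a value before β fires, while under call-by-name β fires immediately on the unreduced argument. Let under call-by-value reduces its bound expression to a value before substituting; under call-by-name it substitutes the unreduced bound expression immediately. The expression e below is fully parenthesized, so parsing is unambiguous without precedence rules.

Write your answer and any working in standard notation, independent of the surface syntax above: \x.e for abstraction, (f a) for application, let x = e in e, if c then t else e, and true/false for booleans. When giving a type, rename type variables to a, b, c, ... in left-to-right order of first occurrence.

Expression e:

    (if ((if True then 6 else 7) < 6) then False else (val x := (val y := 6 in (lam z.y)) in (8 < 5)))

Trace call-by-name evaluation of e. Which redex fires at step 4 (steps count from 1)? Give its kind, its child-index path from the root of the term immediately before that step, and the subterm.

Trace:
step 0: (if ((if true then 6 else 7) < 6) then false else (let x = (let y = 6 in (\z.y)) in (8 < 5)))
step 1: [if@0.0] (if (6 < 6) then false else (let x = (let y = 6 in (\z.y)) in (8 < 5)))
step 2: [delta@0] (if false then false else (let x = (let y = 6 in (\z.y)) in (8 < 5)))
step 3: [if@root] (let x = (let y = 6 in (\z.y)) in (8 < 5))
step 4: [let@root] (8 < 5)

Answer: let at root : (let x = (let y = 6 in (\z.y)) in (8 < 5))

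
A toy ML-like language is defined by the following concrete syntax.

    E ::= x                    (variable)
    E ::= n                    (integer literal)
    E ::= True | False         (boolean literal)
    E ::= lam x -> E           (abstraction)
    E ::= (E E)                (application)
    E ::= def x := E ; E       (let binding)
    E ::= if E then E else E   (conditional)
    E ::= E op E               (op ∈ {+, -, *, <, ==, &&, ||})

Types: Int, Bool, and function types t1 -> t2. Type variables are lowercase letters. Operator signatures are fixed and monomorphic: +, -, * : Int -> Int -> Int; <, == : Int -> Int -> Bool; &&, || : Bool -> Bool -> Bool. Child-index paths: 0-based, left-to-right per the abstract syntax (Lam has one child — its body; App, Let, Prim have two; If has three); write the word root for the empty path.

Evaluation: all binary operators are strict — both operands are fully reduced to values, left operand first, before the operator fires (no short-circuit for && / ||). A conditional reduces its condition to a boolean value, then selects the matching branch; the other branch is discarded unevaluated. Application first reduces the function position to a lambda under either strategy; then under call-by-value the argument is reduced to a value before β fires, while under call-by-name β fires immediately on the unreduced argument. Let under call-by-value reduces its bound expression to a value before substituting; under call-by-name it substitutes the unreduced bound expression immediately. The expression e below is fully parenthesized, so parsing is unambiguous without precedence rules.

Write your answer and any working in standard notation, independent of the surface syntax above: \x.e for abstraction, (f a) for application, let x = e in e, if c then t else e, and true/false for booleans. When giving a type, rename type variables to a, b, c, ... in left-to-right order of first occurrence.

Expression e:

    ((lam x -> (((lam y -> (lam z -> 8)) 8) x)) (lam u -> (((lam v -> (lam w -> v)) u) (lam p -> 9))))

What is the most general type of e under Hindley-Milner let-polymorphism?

Answer: Int

Working:
\z._ : c -> Int
\y._ : b -> c -> Int
  unify b -> c -> Int ~ Int -> d
  unify b ~ Int
  unify c -> Int ~ d
_ _ : c -> Int
x : a
  unify c -> Int ~ a -> e
  unify c ~ a
  unify Int ~ e
_ _ : Int
\x._ : a -> Int
v : g
\w._ : h -> g
\v._ : g -> h -> g
u : f
  unify g -> h -> g ~ f -> i
  unify g ~ f
  unify h -> f ~ i
_ _ : h -> f
\p._ : j -> Int
  unify h -> f ~ (j -> Int) -> k
  unify h ~ j -> Int
  unify f ~ k
_ _ : k
\u._ : k -> k
  unify a -> Int ~ (k -> k) -> l
  unify a ~ k -> k
  unify Int ~ l
_ _ : Int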